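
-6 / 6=-1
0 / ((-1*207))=0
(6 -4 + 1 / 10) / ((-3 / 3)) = -21 / 10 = -2.10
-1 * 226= -226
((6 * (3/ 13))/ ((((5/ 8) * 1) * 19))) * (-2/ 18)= -16/ 1235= -0.01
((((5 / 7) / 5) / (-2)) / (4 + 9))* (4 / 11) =-2 / 1001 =-0.00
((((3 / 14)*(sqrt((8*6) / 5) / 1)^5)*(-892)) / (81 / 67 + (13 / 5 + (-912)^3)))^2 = 127981747685818368 / 24719788466425716308406125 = 0.00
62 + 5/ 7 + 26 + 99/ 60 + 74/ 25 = 65327/ 700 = 93.32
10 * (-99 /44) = -45 /2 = -22.50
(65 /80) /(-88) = -13 /1408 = -0.01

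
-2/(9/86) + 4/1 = -136/9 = -15.11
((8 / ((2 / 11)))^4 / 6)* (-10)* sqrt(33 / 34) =-9370240* sqrt(1122) / 51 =-6154275.97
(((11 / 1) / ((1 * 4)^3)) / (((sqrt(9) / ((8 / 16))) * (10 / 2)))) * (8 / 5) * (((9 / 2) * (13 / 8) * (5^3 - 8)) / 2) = 50193 / 12800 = 3.92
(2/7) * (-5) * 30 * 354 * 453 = -48108600/7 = -6872657.14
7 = 7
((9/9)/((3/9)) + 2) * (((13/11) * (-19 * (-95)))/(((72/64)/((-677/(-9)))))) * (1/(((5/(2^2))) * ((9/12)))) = 2033383040/2673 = 760711.95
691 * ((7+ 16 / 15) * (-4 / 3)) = -334444 / 45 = -7432.09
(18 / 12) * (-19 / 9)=-19 / 6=-3.17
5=5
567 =567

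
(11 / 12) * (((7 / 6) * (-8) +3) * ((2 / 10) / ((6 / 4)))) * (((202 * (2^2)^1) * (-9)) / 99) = 7676 / 135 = 56.86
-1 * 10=-10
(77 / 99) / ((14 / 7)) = 7 / 18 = 0.39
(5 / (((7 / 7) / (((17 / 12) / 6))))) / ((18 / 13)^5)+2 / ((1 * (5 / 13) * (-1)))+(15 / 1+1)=7504439909 / 680244480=11.03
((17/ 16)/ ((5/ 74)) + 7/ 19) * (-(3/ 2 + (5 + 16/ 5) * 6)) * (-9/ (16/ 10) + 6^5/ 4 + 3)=-96309548127/ 60800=-1584038.62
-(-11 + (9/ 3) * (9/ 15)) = 46/ 5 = 9.20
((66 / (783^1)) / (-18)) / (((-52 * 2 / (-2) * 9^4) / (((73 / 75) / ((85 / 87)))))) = -803 / 58724230500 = -0.00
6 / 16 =3 / 8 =0.38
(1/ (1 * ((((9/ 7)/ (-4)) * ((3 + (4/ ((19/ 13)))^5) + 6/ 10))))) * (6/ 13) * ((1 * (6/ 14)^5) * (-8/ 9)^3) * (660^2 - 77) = 11042796183316480/ 273274644868407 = 40.41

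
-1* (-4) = 4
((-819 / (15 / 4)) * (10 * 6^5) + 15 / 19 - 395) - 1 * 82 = -322681944 / 19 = -16983260.21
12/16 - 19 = -73/4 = -18.25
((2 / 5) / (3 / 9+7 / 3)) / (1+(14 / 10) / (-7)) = 3 / 16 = 0.19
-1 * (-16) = 16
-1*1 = -1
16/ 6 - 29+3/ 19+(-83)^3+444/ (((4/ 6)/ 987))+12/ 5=24376399/ 285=85531.22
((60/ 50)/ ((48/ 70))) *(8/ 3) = 14/ 3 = 4.67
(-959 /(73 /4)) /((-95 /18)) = 69048 /6935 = 9.96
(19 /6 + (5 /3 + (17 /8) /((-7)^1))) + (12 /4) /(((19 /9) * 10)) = 74563 /15960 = 4.67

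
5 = 5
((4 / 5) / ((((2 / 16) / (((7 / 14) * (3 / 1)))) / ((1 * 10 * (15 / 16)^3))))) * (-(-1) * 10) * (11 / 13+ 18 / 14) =4910625 / 2912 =1686.34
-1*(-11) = 11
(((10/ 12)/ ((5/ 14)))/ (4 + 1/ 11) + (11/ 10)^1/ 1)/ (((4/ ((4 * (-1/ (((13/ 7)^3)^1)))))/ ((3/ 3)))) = -154693/ 593190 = -0.26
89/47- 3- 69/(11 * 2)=-4387/1034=-4.24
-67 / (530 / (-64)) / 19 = 2144 / 5035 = 0.43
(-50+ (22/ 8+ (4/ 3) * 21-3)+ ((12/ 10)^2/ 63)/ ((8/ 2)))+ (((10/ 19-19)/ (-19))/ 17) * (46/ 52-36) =-104187077/ 4295900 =-24.25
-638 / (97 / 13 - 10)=754 / 3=251.33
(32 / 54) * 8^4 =65536 / 27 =2427.26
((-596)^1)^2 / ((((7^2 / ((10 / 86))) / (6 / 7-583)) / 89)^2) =1168067035212250000 / 217533001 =5369608426.50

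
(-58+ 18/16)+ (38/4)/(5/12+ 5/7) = -48.48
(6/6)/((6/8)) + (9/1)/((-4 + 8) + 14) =11/6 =1.83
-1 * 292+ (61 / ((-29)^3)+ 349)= 1390112 / 24389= 57.00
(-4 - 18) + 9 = -13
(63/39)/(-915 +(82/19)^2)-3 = -12627630/4206683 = -3.00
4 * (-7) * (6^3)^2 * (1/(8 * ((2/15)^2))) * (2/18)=-1020600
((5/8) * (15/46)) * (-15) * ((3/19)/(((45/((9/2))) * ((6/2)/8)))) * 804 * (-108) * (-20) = -97686000/437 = -223537.76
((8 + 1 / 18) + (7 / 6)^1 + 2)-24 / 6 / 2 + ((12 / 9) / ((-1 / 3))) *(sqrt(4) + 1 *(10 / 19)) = -151 / 171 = -0.88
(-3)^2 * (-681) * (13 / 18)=-8853 / 2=-4426.50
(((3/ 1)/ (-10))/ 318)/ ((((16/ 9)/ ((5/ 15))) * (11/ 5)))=-3/ 37312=-0.00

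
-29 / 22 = -1.32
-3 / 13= -0.23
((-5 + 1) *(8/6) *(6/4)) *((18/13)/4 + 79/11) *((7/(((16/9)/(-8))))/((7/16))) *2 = 1240128/143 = 8672.22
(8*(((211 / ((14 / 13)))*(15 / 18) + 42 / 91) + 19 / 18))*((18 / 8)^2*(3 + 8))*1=53445645 / 728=73414.35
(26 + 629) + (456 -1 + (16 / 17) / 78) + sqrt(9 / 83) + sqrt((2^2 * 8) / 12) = 3 * sqrt(83) / 83 + 2 * sqrt(6) / 3 + 735938 / 663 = 1111.97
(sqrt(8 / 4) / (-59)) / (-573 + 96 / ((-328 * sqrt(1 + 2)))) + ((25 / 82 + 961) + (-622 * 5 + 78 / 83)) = -14617623 / 6806 -164 * sqrt(6) / 32563339059 + 321071 * sqrt(2) / 10854446353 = -2147.76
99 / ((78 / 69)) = 2277 / 26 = 87.58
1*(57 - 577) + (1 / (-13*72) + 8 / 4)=-518.00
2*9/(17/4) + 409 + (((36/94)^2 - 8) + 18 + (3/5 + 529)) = 178936659/187765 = 952.98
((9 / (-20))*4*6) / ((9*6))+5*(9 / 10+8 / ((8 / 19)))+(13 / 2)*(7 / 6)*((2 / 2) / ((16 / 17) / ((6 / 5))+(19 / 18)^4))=3725162601 / 36151370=103.04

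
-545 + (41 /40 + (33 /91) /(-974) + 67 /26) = -959726203 /1772680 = -541.40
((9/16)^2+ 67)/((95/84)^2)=399987/7600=52.63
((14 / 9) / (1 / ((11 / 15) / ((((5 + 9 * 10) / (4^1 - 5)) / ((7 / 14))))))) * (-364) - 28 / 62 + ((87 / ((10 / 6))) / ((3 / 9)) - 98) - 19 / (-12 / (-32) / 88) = -1748667187 / 397575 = -4398.33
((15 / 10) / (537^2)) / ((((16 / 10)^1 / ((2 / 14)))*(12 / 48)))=5 / 2691444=0.00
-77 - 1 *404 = -481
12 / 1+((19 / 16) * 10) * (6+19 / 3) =3803 / 24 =158.46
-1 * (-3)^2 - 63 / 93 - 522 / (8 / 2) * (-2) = 7791 / 31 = 251.32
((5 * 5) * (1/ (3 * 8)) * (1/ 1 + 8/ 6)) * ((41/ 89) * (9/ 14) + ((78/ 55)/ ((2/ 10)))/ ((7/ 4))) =496625/ 46992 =10.57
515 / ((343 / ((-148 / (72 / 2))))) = -19055 / 3087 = -6.17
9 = 9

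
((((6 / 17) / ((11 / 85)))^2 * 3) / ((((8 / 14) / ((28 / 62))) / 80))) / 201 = 1764000 / 251317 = 7.02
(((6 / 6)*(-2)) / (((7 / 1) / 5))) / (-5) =2 / 7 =0.29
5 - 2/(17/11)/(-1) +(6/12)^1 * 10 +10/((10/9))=345/17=20.29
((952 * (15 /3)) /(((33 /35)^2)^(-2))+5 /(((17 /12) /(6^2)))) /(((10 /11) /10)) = 31179052872 /728875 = 42776.95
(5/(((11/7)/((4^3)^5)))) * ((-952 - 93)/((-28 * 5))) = 25501368320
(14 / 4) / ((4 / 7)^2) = 343 / 32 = 10.72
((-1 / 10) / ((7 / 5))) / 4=-1 / 56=-0.02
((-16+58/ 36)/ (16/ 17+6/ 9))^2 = 19386409/ 242064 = 80.09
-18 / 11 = -1.64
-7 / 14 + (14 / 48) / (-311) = -3739 / 7464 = -0.50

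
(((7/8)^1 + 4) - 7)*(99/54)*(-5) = 19.48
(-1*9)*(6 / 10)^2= -81 / 25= -3.24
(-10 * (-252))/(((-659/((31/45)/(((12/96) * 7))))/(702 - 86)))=-1222144/659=-1854.54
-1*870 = -870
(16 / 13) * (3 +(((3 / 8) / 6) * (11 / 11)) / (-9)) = 431 / 117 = 3.68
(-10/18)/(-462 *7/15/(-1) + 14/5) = -25/9828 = -0.00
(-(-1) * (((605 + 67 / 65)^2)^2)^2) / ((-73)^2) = 5797813618100920094117711199197986816 / 1698058207894140625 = 3414378606779988592.38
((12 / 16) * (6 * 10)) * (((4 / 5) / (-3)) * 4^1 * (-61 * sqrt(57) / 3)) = 976 * sqrt(57) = 7368.64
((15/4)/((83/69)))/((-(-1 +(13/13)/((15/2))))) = 15525/4316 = 3.60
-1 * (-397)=397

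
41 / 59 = 0.69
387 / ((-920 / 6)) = -1161 / 460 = -2.52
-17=-17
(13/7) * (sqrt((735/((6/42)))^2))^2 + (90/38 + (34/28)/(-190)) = 130766869783/2660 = 49160477.36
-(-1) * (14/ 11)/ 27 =14/ 297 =0.05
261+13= 274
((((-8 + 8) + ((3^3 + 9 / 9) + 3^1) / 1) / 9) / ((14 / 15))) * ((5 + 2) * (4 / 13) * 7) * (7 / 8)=48.69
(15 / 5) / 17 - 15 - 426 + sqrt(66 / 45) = -7494 / 17 + sqrt(330) / 15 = -439.61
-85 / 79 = -1.08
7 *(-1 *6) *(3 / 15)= -42 / 5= -8.40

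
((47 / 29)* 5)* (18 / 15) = 282 / 29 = 9.72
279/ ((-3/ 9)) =-837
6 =6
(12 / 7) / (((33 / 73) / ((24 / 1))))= 91.01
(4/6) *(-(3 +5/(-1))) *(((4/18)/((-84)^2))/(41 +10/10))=1/1000188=0.00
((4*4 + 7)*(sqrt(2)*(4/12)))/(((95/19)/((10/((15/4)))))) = 184*sqrt(2)/45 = 5.78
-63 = -63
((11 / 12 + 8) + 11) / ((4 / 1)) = 239 / 48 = 4.98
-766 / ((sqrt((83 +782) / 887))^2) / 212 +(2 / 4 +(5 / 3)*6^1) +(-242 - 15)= -11470653 / 45845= -250.21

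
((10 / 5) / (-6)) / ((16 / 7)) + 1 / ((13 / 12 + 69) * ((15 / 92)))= -11771 / 201840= -0.06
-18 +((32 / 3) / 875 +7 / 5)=-16.59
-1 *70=-70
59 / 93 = 0.63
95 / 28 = 3.39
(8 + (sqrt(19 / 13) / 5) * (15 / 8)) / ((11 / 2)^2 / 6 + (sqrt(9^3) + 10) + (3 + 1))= 9 * sqrt(247) / 14365 + 192 / 1105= 0.18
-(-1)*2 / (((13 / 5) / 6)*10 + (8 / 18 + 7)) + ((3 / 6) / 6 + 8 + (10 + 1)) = 12245 / 636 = 19.25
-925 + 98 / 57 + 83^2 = 5965.72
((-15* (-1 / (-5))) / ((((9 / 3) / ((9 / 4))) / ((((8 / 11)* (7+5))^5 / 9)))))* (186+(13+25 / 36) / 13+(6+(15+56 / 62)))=-171655374569472 / 64903553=-2644776.24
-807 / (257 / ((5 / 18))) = -1345 / 1542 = -0.87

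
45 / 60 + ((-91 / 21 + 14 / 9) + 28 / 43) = -2131 / 1548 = -1.38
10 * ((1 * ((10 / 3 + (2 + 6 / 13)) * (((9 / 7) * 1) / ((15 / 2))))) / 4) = 226 / 91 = 2.48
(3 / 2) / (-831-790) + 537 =1740951 / 3242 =537.00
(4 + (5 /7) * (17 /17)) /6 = 11 /14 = 0.79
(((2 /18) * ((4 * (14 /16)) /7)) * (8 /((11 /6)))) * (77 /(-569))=-56 /1707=-0.03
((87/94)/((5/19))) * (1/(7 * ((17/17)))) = 1653/3290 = 0.50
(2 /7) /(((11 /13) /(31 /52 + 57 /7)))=3181 /1078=2.95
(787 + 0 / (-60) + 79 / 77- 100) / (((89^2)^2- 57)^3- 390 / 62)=1642318 / 589564486486731549967283033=0.00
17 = 17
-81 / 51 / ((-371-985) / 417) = 3753 / 7684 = 0.49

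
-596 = -596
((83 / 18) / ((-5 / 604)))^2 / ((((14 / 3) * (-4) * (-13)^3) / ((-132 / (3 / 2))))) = -6911347916 / 10380825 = -665.78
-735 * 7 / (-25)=1029 / 5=205.80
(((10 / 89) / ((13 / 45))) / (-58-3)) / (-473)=450 / 33382921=0.00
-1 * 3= -3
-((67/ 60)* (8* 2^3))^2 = -1149184/ 225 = -5107.48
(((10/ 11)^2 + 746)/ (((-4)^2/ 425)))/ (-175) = -768111/ 6776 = -113.36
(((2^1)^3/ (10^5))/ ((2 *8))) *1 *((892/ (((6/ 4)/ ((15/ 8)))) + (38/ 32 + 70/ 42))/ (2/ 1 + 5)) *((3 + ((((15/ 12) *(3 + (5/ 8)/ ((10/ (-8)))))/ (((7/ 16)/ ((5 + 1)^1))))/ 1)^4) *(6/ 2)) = 434622086491371/ 53782400000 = 8081.12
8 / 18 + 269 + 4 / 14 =16993 / 63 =269.73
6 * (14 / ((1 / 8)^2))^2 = 4816896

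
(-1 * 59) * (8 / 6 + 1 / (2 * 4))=-2065 / 24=-86.04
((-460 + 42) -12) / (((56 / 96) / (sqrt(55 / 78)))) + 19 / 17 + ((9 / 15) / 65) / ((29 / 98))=184073 / 160225 -860 * sqrt(4290) / 91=-617.84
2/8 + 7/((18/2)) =37/36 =1.03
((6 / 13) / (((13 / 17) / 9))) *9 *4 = 33048 / 169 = 195.55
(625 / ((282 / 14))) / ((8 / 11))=48125 / 1128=42.66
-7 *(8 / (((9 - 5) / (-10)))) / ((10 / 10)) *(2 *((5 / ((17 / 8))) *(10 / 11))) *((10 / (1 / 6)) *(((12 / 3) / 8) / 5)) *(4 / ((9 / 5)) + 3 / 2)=7504000 / 561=13376.11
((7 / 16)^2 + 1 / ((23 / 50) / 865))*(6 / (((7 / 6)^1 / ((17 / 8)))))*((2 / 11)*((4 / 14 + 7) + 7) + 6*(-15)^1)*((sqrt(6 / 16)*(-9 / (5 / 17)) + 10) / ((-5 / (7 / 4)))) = 5700944070315 / 906752 - 174448888551639*sqrt(6) / 36270080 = -5494142.84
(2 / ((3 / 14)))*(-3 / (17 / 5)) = -140 / 17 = -8.24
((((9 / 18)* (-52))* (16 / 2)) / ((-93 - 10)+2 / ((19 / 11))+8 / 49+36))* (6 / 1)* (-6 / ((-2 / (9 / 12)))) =2614248 / 61147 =42.75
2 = 2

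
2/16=1/8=0.12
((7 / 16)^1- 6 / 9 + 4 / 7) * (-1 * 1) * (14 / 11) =-115 / 264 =-0.44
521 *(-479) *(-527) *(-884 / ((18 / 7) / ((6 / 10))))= -27127695516.13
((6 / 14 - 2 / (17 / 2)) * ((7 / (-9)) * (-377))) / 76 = 8671 / 11628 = 0.75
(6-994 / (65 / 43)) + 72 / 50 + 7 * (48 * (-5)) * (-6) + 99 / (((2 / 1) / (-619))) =-13786909 / 650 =-21210.63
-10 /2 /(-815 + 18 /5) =25 /4057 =0.01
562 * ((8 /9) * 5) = 22480 /9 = 2497.78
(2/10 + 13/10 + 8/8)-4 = -3/2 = -1.50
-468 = -468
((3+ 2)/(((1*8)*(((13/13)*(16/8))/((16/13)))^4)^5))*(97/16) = 1066526278942720/19004963774880799438801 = 0.00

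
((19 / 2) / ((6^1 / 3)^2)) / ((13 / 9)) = 1.64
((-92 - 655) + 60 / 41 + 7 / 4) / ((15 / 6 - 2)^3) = -243962 / 41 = -5950.29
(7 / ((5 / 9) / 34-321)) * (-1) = 2142 / 98221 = 0.02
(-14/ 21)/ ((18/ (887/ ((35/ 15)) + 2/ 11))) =-29285/ 2079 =-14.09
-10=-10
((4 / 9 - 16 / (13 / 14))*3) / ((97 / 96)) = -62848 / 1261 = -49.84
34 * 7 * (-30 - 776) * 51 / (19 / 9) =-88049052 / 19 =-4634160.63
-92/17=-5.41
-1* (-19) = 19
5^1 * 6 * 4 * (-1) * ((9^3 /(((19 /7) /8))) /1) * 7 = -34292160 /19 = -1804850.53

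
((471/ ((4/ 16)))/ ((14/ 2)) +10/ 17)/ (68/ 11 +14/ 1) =176539/ 13209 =13.37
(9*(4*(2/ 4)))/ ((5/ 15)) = 54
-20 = -20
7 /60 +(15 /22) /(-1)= -0.57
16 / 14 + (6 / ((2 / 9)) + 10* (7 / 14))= 232 / 7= 33.14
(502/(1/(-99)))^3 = -122748653056392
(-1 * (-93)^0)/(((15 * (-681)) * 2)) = 1/20430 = 0.00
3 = 3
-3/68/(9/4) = -1/51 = -0.02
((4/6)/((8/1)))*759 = 63.25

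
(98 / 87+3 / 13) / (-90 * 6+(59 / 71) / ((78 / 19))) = -217970 / 86692571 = -0.00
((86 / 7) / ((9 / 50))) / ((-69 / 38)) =-163400 / 4347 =-37.59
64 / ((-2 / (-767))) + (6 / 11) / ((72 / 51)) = 1079953 / 44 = 24544.39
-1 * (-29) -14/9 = 247/9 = 27.44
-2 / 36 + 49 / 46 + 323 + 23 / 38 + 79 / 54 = 3847393 / 11799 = 326.08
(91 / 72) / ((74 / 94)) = 4277 / 2664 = 1.61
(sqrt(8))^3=16 * sqrt(2)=22.63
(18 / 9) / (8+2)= 1 / 5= 0.20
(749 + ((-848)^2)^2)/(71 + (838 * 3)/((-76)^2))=298683061515144/41261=7238871125.64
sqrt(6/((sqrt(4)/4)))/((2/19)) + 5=5 + 19 * sqrt(3)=37.91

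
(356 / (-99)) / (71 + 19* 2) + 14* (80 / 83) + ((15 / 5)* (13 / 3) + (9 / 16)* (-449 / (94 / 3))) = 24786589625 / 1347062112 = 18.40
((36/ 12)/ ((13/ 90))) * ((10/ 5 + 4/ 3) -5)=-450/ 13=-34.62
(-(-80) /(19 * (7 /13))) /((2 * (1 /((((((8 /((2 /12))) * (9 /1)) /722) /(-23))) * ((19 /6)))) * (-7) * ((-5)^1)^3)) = -3744 /10171175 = -0.00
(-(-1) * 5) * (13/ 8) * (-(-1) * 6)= 195/ 4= 48.75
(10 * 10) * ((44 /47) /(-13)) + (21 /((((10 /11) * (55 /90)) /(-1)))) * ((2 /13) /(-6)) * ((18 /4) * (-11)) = -55.18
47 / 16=2.94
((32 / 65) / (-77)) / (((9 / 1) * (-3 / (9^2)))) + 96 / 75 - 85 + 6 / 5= -2064583 / 25025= -82.50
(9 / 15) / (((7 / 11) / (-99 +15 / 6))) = -6369 / 70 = -90.99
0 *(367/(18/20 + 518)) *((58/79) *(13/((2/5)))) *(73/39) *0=0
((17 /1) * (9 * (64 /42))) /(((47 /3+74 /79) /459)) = 177533856 /27545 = 6445.23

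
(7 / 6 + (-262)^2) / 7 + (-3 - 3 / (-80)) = 16469863 / 1680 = 9803.49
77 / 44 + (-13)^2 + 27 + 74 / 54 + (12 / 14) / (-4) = 150373 / 756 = 198.91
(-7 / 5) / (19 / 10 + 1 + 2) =-2 / 7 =-0.29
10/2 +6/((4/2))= 8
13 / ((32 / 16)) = 13 / 2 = 6.50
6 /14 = 3 /7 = 0.43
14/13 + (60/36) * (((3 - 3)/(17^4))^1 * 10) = 14/13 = 1.08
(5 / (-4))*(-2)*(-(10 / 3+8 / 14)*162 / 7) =-11070 / 49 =-225.92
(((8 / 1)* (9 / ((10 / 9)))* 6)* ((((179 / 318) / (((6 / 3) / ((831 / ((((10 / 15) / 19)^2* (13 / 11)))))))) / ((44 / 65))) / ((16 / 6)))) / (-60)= -39146125581 / 67840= -577036.05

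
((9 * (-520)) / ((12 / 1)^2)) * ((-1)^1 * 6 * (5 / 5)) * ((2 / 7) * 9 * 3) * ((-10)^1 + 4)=-63180 / 7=-9025.71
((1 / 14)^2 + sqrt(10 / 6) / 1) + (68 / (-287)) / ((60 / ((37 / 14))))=-643 / 120540 + sqrt(15) / 3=1.29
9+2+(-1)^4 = 12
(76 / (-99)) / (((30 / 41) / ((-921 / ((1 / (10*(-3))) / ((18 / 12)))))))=-478306 / 11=-43482.36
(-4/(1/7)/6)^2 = 196/9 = 21.78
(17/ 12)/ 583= 0.00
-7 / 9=-0.78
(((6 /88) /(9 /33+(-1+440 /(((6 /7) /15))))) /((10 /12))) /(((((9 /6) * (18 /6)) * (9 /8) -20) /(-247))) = 4446 /25301735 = 0.00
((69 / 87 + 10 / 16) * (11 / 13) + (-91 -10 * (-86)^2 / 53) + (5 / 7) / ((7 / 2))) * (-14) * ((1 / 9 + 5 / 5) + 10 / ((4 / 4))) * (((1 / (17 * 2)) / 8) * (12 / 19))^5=7851512148075 / 503532872431418246144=0.00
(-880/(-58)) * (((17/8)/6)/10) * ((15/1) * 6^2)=8415/29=290.17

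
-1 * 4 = -4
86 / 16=43 / 8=5.38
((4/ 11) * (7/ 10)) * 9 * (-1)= -126/ 55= -2.29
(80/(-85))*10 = -160/17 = -9.41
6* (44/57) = 88/19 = 4.63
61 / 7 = 8.71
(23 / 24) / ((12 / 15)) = 115 / 96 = 1.20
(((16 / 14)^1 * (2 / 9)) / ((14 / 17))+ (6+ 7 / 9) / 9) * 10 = 42130 / 3969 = 10.61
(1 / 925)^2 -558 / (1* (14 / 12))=-478.29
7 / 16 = 0.44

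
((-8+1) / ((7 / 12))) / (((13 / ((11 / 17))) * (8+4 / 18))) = -594 / 8177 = -0.07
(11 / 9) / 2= 11 / 18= 0.61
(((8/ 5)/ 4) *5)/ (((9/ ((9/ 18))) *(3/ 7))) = 7/ 27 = 0.26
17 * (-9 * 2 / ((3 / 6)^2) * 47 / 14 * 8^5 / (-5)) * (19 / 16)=1119264768 / 35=31978993.37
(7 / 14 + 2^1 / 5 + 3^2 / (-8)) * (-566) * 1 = 2547 / 20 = 127.35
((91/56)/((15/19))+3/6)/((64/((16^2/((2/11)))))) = 56.28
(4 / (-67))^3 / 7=-64 / 2105341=-0.00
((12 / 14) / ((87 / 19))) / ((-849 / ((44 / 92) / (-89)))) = 418 / 352794309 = 0.00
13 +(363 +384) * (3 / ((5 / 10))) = 4495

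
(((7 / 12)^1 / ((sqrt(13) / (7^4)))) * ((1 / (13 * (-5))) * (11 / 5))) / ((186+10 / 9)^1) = -0.07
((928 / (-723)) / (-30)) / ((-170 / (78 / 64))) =-377 / 1229100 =-0.00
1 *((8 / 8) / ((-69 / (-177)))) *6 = 354 / 23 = 15.39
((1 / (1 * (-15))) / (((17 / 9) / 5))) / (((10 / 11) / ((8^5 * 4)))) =-2162688 / 85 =-25443.39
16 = 16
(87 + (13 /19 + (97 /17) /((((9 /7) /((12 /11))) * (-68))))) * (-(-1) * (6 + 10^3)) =15970995446 /181203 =88138.69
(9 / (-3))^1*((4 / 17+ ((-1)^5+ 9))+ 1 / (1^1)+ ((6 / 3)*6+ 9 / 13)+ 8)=-19842 / 221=-89.78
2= 2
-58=-58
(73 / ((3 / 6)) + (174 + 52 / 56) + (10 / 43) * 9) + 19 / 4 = 394637 / 1204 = 327.77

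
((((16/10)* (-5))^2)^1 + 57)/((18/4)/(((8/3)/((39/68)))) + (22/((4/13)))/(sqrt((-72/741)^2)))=394944/2404987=0.16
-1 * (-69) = 69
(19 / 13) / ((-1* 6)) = -19 / 78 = -0.24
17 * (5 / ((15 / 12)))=68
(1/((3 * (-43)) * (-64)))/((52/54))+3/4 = 53673/71552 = 0.75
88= 88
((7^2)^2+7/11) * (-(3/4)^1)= -39627/22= -1801.23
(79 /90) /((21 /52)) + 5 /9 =2579 /945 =2.73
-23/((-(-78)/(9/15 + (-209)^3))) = 524936383/195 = 2691981.45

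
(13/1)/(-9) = -1.44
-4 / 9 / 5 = -4 / 45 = -0.09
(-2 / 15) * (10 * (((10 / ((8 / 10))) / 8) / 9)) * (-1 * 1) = 25 / 108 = 0.23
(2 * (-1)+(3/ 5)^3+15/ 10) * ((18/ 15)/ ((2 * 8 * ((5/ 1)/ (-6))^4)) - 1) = 187369/ 781250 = 0.24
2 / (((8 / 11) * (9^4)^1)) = 11 / 26244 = 0.00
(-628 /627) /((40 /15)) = -157 /418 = -0.38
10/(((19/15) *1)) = 150/19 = 7.89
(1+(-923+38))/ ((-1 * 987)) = 884/ 987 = 0.90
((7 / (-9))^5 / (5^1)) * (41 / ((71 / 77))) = -53059699 / 20962395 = -2.53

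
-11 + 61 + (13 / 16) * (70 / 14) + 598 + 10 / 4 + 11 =10649 / 16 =665.56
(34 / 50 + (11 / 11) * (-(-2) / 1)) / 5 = 67 / 125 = 0.54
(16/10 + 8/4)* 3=54/5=10.80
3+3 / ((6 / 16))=11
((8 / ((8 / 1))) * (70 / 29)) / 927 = 70 / 26883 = 0.00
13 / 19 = 0.68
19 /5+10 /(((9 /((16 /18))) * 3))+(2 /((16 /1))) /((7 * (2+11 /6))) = 3234593 /782460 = 4.13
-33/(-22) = 3/2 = 1.50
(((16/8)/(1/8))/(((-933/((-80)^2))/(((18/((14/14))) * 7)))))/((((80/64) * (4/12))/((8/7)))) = -11796480/311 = -37930.80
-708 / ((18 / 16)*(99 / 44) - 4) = 482.04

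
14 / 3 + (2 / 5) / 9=212 / 45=4.71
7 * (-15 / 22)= -4.77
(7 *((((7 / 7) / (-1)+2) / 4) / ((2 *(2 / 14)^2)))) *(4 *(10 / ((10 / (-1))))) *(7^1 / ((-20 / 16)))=4802 / 5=960.40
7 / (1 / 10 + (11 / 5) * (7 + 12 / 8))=35 / 94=0.37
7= 7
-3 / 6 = -1 / 2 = -0.50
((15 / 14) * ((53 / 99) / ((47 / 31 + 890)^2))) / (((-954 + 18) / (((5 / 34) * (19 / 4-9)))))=1273325 / 2642345531489664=0.00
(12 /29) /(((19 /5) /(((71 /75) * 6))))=1704 /2755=0.62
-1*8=-8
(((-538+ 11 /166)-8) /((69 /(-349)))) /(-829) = -31628125 /9495366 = -3.33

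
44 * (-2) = -88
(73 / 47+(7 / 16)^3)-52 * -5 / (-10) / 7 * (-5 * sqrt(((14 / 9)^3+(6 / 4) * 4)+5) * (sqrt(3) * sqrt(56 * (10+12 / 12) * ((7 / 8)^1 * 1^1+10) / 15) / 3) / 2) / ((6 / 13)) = 315129 / 192512+169 * sqrt(360506685) / 3402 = 944.85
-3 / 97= -0.03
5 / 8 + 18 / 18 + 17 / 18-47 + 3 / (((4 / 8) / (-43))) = -21775 / 72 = -302.43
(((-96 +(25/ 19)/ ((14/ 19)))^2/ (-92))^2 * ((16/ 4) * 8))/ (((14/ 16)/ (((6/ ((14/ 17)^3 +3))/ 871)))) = 89223077041652838/ 135387941376779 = 659.02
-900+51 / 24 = -7183 / 8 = -897.88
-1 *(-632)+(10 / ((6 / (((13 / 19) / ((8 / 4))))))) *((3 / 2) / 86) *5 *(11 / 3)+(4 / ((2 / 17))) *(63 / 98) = 89770841 / 137256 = 654.04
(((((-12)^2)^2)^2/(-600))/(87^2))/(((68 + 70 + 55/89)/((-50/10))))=177168384/51877085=3.42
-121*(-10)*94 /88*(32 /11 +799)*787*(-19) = -30996597055 /2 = -15498298527.50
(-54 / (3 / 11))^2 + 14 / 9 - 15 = 352715 / 9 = 39190.56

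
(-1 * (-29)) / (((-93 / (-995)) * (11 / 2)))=57710 / 1023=56.41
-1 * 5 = -5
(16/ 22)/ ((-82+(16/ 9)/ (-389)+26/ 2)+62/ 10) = -70020/ 6046667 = -0.01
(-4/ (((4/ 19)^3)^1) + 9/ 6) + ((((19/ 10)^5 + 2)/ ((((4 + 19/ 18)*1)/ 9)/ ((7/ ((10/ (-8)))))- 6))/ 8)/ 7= -1182287295269/ 2767100000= -427.27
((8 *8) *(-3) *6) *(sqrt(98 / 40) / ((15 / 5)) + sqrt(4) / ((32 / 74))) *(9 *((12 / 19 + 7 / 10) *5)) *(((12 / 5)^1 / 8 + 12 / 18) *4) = -117274608 / 95 - 29582784 *sqrt(5) / 475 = -1373730.85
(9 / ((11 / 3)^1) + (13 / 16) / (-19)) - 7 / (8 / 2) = 2213 / 3344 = 0.66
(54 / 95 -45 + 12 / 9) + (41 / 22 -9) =-314971 / 6270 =-50.23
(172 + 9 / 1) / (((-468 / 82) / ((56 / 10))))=-103894 / 585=-177.60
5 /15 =1 /3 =0.33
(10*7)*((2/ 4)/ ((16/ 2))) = 35/ 8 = 4.38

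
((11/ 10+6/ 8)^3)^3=129961739795077/ 512000000000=253.83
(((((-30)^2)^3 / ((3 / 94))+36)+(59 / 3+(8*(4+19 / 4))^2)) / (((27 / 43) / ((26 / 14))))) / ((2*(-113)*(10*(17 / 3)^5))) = -6759889819527 / 1321302220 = -5116.08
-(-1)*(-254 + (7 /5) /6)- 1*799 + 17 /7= -1050.34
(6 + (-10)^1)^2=16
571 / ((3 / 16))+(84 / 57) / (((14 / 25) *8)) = 694411 / 228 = 3045.66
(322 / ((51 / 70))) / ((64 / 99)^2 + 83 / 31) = 2282783580 / 15987803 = 142.78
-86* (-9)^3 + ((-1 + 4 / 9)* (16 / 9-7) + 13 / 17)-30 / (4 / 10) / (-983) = 84867099613 / 1353591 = 62697.74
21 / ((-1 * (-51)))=7 / 17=0.41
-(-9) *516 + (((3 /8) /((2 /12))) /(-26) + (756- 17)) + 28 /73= 40869991 /7592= 5383.30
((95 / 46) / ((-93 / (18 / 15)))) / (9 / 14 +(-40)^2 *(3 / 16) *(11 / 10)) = -266 / 3300477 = -0.00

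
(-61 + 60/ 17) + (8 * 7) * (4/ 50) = -22521/ 425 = -52.99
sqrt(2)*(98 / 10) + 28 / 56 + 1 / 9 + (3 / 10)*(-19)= -229 / 45 + 49*sqrt(2) / 5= 8.77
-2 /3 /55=-2 /165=-0.01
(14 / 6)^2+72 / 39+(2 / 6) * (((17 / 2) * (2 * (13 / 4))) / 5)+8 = 44399 / 2340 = 18.97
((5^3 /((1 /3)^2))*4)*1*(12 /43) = 54000 /43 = 1255.81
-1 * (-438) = 438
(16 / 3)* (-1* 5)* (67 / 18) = -2680 / 27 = -99.26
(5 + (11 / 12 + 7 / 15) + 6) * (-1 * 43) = -31949 / 60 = -532.48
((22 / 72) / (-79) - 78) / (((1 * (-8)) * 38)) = 221843 / 864576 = 0.26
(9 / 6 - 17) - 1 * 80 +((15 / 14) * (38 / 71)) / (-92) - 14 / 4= -4526961 / 45724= -99.01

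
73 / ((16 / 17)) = 1241 / 16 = 77.56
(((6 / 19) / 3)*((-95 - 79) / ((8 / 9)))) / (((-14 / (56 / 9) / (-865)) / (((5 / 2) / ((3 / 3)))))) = -19803.95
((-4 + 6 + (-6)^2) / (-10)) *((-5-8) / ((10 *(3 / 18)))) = 741 / 25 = 29.64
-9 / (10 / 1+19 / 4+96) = -36 / 443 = -0.08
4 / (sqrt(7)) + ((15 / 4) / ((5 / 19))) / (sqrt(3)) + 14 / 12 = 7 / 6 + 4 * sqrt(7) / 7 + 19 * sqrt(3) / 4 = 10.91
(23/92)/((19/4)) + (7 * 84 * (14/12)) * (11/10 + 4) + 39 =3537.65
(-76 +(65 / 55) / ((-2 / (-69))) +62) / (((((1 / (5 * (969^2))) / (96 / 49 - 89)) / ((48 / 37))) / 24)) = -6793199549812800 / 19943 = -340630775199.96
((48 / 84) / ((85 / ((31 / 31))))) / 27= 4 / 16065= 0.00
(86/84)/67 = 43/2814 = 0.02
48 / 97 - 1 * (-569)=55241 / 97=569.49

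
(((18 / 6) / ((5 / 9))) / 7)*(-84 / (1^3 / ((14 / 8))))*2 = -1134 / 5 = -226.80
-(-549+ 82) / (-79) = -467 / 79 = -5.91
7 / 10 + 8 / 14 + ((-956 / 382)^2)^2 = 3772792517049 / 93160435270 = 40.50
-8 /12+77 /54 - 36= -1903 /54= -35.24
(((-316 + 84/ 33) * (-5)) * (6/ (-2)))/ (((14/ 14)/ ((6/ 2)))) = -155160/ 11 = -14105.45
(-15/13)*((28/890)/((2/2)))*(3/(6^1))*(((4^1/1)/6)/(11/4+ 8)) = -56/49751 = -0.00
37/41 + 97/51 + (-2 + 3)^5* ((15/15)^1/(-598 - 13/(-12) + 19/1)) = 40641748/14501085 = 2.80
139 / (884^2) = 139 / 781456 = 0.00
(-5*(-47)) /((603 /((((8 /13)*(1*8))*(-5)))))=-75200 /7839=-9.59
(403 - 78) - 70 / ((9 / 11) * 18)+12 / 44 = 285583 / 891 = 320.52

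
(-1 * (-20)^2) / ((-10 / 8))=320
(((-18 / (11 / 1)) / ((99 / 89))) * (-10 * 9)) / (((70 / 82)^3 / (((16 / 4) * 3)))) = 2649874608 / 1037575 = 2553.91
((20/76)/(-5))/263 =-1/4997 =-0.00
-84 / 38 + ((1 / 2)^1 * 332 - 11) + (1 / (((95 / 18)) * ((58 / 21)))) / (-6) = 841807 / 5510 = 152.78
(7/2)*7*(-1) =-49/2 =-24.50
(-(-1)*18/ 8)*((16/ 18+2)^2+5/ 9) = 721/ 36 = 20.03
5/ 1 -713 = -708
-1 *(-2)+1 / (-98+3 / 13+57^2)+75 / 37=6104415 / 1515742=4.03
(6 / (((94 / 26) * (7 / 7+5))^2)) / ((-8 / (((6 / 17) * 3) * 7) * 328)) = -3549 / 98539072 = -0.00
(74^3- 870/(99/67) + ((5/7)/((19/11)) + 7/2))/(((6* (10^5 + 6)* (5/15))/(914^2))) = 741815408946005/438926334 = 1690068.13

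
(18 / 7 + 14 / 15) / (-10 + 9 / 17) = -272 / 735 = -0.37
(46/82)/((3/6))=46/41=1.12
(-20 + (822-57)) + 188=933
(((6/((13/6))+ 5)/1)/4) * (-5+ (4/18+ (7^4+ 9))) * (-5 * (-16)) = 43726940/117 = 373734.53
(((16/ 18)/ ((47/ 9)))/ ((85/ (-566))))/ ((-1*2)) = 2264/ 3995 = 0.57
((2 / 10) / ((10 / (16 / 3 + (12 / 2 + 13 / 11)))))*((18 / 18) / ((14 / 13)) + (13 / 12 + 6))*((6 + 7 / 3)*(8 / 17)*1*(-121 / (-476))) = 436777 / 218484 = 2.00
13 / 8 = 1.62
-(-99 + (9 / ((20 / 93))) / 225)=98.81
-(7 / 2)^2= -49 / 4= -12.25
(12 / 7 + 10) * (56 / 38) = 328 / 19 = 17.26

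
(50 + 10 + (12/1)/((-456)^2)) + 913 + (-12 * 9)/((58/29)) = 15924433/17328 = 919.00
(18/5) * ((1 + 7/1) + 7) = 54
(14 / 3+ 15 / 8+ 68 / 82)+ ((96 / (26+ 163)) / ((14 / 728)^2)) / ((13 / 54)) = 39347795 / 6888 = 5712.51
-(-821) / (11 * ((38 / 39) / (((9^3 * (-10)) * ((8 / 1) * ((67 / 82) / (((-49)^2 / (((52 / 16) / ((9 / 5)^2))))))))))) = -31374617625 / 20574169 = -1524.95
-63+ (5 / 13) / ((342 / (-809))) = -284143 / 4446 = -63.91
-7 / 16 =-0.44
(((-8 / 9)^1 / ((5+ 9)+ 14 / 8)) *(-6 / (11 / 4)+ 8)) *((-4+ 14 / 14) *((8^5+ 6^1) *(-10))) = -95887360 / 297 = -322853.06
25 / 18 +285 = 5155 / 18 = 286.39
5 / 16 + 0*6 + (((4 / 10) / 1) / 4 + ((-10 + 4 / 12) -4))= -13.25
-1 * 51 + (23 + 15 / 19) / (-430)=-208561 / 4085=-51.06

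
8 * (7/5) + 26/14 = 457/35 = 13.06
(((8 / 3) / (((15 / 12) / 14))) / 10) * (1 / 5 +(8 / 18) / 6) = 8288 / 10125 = 0.82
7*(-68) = -476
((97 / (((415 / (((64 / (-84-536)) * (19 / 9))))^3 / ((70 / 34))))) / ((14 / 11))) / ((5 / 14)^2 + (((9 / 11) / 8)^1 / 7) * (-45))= 0.00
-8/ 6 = -4/ 3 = -1.33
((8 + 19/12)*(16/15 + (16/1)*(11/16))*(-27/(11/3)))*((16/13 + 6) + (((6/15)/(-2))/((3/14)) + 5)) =-27513267/2860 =-9620.02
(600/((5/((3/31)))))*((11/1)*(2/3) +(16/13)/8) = 35040/403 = 86.95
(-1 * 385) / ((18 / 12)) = -770 / 3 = -256.67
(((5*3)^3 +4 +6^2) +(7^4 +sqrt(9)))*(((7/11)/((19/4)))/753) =14812/14307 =1.04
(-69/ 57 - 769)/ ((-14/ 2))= 14634/ 133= 110.03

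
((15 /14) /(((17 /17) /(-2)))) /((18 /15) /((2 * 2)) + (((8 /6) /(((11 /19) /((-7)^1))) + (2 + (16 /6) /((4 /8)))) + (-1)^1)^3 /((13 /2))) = 0.01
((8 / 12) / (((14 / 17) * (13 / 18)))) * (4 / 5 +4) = 2448 / 455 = 5.38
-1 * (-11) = 11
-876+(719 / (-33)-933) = -60416 / 33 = -1830.79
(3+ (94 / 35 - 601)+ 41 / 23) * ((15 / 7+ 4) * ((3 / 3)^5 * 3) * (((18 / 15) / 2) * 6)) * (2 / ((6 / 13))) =-4807553166 / 28175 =-170631.88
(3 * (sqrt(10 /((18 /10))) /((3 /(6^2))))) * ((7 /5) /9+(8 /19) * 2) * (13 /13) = 3412 * sqrt(2) /57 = 84.65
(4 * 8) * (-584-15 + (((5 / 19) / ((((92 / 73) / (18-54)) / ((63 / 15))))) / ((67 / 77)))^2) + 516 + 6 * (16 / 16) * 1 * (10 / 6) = 20135054593230 / 857259841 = 23487.69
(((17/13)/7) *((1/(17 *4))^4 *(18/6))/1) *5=15/114453248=0.00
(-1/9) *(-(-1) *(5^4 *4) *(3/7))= -2500/21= -119.05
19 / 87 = 0.22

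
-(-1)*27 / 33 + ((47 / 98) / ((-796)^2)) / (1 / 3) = 558850863 / 683038048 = 0.82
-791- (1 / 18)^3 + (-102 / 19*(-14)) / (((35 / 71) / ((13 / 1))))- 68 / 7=4581437743 / 3878280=1181.31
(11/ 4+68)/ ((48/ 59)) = 16697/ 192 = 86.96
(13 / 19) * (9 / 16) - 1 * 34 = -10219 / 304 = -33.62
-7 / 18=-0.39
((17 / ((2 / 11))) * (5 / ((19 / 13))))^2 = 147744025 / 1444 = 102315.81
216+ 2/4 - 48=337/2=168.50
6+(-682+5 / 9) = -6079 / 9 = -675.44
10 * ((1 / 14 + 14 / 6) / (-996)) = -505 / 20916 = -0.02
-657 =-657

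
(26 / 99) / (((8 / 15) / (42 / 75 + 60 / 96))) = 1027 / 1760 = 0.58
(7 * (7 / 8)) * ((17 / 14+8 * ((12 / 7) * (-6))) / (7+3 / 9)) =-23835 / 352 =-67.71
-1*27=-27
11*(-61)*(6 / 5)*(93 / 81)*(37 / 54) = -769637 / 1215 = -633.45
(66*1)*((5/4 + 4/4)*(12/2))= 891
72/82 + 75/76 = 5811/3116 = 1.86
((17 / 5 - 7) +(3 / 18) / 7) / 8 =-751 / 1680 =-0.45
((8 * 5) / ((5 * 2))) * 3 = 12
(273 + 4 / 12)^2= 672400 / 9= 74711.11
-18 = -18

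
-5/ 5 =-1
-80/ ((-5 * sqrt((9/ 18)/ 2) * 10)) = 16/ 5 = 3.20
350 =350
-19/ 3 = -6.33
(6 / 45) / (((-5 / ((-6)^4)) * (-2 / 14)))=6048 / 25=241.92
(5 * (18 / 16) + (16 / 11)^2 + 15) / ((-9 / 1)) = -22013 / 8712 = -2.53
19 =19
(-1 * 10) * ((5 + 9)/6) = -70/3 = -23.33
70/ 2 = 35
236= 236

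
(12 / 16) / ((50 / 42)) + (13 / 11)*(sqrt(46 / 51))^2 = 95143 / 56100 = 1.70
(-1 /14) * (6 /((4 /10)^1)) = -15 /14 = -1.07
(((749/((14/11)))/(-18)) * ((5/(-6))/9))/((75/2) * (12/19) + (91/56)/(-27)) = 111815/872577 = 0.13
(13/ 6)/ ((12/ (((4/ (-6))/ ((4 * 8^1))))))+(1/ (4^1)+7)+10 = 59603/ 3456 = 17.25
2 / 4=0.50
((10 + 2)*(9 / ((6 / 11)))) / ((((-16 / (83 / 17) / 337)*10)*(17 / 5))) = -598.86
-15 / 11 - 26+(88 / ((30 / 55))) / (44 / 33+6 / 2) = 1411 / 143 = 9.87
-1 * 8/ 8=-1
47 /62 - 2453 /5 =-151851 /310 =-489.84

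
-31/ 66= -0.47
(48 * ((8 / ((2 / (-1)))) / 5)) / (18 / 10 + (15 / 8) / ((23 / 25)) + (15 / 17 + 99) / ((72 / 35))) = -1801728 / 2458231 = -0.73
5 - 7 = -2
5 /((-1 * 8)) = -5 /8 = -0.62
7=7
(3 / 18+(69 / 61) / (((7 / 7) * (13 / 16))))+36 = 178705 / 4758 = 37.56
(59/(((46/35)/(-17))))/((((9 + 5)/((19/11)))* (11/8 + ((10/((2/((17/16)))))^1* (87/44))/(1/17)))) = -1524560/2913709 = -0.52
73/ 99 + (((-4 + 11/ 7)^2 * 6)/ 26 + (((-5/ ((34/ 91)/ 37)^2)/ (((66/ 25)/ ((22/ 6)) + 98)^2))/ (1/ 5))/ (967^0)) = -10238919484670879/ 444040692967872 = -23.06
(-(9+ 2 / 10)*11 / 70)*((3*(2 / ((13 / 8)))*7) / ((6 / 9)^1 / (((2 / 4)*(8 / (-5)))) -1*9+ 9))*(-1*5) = -224.20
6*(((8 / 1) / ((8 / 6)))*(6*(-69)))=-14904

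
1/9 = 0.11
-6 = -6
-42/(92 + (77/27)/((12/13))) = -13608/30809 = -0.44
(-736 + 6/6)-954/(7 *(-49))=-251151/343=-732.22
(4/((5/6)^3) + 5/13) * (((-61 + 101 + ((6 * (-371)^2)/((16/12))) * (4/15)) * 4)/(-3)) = -3013669976/1875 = -1607290.65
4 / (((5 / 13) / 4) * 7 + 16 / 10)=1040 / 591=1.76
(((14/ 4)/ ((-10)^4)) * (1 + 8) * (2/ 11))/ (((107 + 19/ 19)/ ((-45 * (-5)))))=0.00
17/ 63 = 0.27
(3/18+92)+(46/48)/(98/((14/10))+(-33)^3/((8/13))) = 86013789/933242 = 92.17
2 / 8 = 1 / 4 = 0.25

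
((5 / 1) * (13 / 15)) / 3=1.44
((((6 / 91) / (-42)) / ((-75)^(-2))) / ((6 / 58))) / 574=-54375 / 365638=-0.15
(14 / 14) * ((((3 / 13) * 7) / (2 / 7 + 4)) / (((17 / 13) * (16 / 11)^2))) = 5929 / 43520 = 0.14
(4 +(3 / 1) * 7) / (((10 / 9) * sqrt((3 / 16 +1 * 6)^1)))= 9.05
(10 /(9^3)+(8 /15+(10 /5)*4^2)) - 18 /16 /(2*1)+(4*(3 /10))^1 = 1935323 /58320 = 33.18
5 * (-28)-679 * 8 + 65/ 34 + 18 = -188771/ 34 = -5552.09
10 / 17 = 0.59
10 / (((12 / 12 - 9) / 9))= -45 / 4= -11.25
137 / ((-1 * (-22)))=137 / 22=6.23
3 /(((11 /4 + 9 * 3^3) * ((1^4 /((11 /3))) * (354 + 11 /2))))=88 /706777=0.00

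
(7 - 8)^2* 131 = 131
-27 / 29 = -0.93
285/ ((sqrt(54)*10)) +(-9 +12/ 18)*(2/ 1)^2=-100/ 3 +19*sqrt(6)/ 12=-29.45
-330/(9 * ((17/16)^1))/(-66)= 80/153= 0.52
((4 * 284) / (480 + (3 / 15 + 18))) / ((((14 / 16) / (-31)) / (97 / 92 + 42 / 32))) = -191.20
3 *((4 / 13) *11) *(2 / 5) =4.06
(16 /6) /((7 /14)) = 16 /3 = 5.33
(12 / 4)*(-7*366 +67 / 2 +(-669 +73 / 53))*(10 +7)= -17278239 / 106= -163002.25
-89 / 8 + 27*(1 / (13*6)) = -1121 / 104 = -10.78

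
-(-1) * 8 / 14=4 / 7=0.57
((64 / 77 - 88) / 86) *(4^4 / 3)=-859136 / 9933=-86.49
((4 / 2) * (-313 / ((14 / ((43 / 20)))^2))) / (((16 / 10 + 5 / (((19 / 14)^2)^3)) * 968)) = -0.01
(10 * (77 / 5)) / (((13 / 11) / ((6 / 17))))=10164 / 221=45.99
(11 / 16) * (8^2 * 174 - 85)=7597.56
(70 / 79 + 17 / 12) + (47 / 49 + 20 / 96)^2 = 400511575 / 109255104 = 3.67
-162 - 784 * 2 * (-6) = 9246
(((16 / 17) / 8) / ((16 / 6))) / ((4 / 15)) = 45 / 272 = 0.17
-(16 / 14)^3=-512 / 343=-1.49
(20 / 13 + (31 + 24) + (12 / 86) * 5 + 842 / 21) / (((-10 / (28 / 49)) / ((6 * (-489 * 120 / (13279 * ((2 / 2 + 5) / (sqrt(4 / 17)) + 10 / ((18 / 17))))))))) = -150853913190 / 6910776691 + 814611131226 * sqrt(17) / 117483203747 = 6.76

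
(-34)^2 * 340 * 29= 11398160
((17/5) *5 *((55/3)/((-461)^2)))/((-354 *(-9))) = 935/2031275718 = 0.00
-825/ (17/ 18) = -14850/ 17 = -873.53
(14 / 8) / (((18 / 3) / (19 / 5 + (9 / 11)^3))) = 101269 / 79860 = 1.27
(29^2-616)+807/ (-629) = 140718/ 629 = 223.72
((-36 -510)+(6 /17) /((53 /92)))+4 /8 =-981887 /1802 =-544.89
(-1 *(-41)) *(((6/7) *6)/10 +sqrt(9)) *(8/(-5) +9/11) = -216849/1925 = -112.65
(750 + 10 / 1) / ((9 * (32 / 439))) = 41705 / 36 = 1158.47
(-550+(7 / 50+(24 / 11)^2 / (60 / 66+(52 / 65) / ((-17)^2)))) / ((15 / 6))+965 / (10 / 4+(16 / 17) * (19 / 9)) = -38124967163 / 13681430125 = -2.79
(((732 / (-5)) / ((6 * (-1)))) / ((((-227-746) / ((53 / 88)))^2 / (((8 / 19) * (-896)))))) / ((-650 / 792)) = 0.00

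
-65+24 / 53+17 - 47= -5011 / 53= -94.55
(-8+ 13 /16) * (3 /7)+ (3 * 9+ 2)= 2903 /112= 25.92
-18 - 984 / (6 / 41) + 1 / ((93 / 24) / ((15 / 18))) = -626986 / 93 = -6741.78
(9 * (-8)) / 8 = -9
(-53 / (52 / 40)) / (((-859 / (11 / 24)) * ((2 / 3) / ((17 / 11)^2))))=76585 / 982696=0.08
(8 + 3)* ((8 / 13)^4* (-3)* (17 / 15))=-765952 / 142805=-5.36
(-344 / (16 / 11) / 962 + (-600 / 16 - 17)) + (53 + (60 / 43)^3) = 148519987 / 152971468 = 0.97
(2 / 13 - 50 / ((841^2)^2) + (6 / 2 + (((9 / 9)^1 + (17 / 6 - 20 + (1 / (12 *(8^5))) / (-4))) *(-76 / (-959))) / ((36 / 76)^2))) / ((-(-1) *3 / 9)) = -72536162923990391249177 / 9458948214642025562112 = -7.67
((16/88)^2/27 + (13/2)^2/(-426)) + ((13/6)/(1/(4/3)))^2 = 8.25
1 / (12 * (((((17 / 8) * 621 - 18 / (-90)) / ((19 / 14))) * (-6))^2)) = 9025 / 3687334423227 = 0.00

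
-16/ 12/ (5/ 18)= -24/ 5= -4.80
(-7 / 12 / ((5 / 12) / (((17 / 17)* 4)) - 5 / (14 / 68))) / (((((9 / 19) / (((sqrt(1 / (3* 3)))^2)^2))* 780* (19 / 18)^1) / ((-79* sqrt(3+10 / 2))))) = -15484* sqrt(2) / 128334375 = -0.00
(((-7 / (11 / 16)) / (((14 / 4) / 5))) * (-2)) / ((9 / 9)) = 320 / 11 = 29.09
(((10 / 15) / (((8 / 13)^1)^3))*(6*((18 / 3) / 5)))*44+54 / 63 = 907.12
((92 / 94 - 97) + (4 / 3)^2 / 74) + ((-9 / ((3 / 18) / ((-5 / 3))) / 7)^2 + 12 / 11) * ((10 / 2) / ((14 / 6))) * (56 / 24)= 6208712273 / 8435889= 735.99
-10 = -10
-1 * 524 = -524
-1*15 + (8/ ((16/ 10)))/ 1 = -10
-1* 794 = -794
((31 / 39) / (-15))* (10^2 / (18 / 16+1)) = -4960 / 1989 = -2.49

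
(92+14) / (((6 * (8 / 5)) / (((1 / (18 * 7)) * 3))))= 265 / 1008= 0.26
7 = 7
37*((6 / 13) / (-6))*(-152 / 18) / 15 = 2812 / 1755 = 1.60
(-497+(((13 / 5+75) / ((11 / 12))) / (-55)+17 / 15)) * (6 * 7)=-63195412 / 3025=-20891.05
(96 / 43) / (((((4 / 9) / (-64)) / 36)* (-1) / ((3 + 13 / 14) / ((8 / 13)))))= 22239360 / 301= 73884.92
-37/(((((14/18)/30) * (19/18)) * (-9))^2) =-10789200/17689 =-609.94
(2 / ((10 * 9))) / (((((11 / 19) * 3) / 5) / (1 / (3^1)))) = 19 / 891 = 0.02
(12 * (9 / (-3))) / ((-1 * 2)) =18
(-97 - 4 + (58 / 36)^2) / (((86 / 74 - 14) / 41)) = 48366511 / 153900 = 314.27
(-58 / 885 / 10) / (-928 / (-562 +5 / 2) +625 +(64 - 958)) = 10817 / 441253625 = 0.00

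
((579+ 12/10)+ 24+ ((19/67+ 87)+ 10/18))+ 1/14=29213987/42210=692.11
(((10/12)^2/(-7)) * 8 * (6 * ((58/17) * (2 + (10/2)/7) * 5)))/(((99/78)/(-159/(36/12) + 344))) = -50551.93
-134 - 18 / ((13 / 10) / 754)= -10574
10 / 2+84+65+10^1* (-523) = -5076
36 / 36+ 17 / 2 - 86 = -153 / 2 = -76.50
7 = 7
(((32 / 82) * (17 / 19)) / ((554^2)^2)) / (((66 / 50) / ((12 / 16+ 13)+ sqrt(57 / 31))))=425 * sqrt(1767) / 4691720885303397+ 2125 / 55034849094468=0.00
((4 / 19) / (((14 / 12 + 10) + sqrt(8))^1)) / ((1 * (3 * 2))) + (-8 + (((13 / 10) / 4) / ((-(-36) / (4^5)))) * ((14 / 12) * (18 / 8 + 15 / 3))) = 756401024 / 10775565 - 48 * sqrt(2) / 79819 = 70.20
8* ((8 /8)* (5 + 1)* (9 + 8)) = 816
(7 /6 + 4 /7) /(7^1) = 73 /294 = 0.25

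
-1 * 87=-87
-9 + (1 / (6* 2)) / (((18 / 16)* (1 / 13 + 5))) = -8006 / 891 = -8.99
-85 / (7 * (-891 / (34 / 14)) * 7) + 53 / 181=16459034 / 55315953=0.30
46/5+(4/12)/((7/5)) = 991/105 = 9.44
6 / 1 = 6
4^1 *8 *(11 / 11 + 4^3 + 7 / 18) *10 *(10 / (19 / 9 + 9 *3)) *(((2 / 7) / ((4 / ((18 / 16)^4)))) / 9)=21450825 / 234752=91.38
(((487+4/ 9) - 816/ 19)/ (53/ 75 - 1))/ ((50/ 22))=-76009/ 114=-666.75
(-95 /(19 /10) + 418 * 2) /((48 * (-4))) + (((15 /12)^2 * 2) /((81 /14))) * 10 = 3389 /2592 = 1.31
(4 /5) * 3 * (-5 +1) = -48 /5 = -9.60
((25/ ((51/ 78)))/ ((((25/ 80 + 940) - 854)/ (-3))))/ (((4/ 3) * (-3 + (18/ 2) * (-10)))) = 7800/ 727787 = 0.01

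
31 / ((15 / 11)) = 341 / 15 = 22.73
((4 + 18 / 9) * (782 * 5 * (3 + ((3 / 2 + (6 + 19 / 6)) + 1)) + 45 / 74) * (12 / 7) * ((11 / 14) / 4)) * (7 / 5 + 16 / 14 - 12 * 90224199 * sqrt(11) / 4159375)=7478245203 / 25382 - 4135150255564458 * sqrt(11) / 137108125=-99734030.87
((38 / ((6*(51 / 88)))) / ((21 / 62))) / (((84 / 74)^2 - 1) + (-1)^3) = -70958008 / 1564731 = -45.35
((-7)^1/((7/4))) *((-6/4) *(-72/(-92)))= 4.70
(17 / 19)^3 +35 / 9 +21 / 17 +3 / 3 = 7178572 / 1049427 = 6.84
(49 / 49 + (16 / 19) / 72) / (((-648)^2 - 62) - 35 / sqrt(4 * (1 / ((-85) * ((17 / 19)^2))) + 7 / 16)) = 102935 * sqrt(1405815) / 373885288848543687 + 600635831487 / 249256859232362458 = 0.00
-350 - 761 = -1111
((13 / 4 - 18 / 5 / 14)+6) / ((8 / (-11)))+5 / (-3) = -14.03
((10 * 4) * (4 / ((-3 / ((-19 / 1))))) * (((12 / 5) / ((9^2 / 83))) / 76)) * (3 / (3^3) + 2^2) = 98272 / 729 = 134.80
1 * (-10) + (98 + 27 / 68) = 6011 / 68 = 88.40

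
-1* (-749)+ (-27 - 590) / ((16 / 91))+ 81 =-42867 / 16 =-2679.19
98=98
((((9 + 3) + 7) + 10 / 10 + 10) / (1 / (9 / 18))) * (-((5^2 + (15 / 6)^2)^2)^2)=-3662109375 / 256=-14305114.75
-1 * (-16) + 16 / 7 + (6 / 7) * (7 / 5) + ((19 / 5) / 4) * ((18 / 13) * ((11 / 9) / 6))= 19.75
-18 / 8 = -9 / 4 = -2.25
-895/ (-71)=895/ 71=12.61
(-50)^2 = 2500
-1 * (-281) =281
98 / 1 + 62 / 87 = 98.71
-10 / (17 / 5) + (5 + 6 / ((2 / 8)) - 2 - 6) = 307 / 17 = 18.06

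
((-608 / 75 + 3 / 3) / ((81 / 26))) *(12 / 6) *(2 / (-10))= 0.91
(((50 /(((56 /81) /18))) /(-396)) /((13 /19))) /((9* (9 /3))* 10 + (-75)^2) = -855 /1049048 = -0.00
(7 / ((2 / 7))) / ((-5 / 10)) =-49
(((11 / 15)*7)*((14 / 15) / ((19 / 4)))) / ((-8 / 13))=-7007 / 4275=-1.64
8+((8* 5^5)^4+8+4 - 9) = 390625000000000011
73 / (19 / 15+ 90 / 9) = 1095 / 169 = 6.48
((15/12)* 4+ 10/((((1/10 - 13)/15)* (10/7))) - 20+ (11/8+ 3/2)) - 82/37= -286135/12728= -22.48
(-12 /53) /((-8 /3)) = 9 /106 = 0.08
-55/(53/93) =-5115/53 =-96.51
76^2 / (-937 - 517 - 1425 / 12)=-23104 / 6291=-3.67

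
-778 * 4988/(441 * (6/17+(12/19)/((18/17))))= -9268.37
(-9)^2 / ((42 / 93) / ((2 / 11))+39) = 2511 / 1286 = 1.95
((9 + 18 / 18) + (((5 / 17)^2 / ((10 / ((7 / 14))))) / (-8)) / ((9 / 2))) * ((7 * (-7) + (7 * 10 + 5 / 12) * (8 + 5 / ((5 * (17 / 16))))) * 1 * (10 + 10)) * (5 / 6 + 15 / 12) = 1540345713125 / 6367248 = 241917.03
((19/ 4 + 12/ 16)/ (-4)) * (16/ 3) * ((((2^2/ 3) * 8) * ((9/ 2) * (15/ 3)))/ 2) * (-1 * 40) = 35200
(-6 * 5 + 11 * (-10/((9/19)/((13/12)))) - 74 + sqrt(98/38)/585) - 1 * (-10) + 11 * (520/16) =7 * sqrt(19)/11115 + 322/27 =11.93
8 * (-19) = -152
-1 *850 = -850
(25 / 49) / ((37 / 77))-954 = -246811 / 259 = -952.94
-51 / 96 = -17 / 32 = -0.53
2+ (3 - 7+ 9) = 7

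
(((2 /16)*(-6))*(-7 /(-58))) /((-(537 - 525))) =0.01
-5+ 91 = 86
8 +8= 16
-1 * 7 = -7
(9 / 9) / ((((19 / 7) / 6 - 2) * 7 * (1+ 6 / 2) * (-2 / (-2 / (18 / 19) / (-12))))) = 0.00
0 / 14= 0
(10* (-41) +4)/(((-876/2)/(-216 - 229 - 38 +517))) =6902/219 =31.52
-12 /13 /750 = -2 /1625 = -0.00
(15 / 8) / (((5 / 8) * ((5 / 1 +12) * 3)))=1 / 17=0.06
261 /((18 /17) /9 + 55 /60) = 53244 /211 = 252.34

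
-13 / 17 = -0.76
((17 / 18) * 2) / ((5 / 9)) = 17 / 5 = 3.40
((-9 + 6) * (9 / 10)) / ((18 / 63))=-189 / 20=-9.45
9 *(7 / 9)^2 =5.44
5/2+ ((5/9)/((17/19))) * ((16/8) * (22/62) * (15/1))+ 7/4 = 68677/6324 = 10.86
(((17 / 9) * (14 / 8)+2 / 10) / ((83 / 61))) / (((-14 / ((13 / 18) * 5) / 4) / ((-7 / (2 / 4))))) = 500383 / 13446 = 37.21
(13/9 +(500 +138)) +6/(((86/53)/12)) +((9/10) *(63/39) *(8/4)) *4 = 17493977/25155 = 695.45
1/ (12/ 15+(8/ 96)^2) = 1.24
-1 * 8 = -8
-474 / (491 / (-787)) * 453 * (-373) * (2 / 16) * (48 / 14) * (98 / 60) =-220611502377 / 2455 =-89862119.09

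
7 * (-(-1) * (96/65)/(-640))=-21/1300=-0.02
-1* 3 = -3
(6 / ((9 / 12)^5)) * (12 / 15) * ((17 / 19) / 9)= 139264 / 69255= 2.01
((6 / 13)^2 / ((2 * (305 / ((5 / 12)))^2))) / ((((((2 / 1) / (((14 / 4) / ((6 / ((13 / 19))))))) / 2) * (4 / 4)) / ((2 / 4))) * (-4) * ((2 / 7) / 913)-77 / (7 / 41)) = -44737 / 101504618026136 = -0.00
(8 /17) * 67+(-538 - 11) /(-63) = 4789 /119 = 40.24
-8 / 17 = -0.47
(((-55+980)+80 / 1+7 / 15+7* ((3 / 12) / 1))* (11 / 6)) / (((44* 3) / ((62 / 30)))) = 1873423 / 64800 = 28.91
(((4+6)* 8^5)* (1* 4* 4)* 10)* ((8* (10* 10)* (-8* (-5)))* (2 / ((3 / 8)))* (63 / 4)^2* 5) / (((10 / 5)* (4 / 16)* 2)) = 11098128384000000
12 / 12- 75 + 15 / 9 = -217 / 3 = -72.33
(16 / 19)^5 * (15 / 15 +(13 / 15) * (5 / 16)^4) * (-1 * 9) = -9515184 / 2476099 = -3.84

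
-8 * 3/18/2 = -2/3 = -0.67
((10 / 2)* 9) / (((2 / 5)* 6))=75 / 4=18.75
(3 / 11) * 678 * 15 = 30510 / 11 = 2773.64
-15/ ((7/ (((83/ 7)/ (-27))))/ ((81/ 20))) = 747/ 196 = 3.81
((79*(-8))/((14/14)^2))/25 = -632/25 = -25.28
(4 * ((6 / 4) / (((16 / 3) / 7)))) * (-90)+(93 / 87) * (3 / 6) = -82153 / 116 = -708.22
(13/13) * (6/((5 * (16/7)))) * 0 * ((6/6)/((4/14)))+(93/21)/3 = 31/21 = 1.48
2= 2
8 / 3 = 2.67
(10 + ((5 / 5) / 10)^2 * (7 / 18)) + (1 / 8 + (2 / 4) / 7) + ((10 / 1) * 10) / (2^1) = 189631 / 3150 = 60.20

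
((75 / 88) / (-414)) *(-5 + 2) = 25 / 4048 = 0.01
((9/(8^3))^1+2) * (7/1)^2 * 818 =80868.57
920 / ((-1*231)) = -920 / 231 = -3.98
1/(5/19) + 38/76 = 43/10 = 4.30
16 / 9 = 1.78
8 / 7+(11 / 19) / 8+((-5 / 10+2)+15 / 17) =65073 / 18088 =3.60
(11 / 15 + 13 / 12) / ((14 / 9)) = 327 / 280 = 1.17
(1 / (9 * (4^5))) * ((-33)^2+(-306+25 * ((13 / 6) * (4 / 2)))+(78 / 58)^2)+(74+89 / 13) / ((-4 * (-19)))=6666043651 / 5743236096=1.16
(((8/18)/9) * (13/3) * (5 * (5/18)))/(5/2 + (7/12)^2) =10400/99387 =0.10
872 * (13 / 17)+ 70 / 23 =261918 / 391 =669.87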